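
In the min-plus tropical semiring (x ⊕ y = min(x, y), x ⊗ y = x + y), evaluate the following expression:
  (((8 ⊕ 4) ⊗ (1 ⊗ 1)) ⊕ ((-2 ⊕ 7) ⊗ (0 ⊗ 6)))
(((8 ⊕ 4) ⊗ (1 ⊗ 1)) ⊕ ((-2 ⊕ 7) ⊗ (0 ⊗ 6))) = 4

Expand innermost to outermost. Recall ⊕ takes the minimum of its arguments and ⊗ takes their sum. Working out the expression (((8 ⊕ 4) ⊗ (1 ⊗ 1)) ⊕ ((-2 ⊕ 7) ⊗ (0 ⊗ 6))) gives 4.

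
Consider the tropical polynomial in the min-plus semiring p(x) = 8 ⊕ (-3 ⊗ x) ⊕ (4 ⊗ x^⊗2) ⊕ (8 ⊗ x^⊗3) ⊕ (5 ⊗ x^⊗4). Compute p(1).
p(1) = -2

A tropical monomial a ⊗ x^⊗i evaluates to a + i · x. Evaluating each term at x = 1:
  Term 0 contributes 8 + 0 · 1 = 8
  Term 1 contributes -3 + 1 · 1 = -2
  Term 2 contributes 4 + 2 · 1 = 6
  Term 3 contributes 8 + 3 · 1 = 11
  Term 4 contributes 5 + 4 · 1 = 9
p(1) = ⊕ of these = min[8, -2, 6, 11, 9] = -2.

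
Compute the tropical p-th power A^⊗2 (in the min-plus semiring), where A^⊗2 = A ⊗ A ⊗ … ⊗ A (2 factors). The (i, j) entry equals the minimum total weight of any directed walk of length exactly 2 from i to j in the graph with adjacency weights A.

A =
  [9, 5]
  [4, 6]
A^⊗2 =
  [9, 11]
  [10, 9]

Each entry (A^⊗2)_ij equals the minimum over all length-2 walks i = v_0 → v_1 → … → v_2 = j of Σ_t A[v_t][v_{t+1}]. For example, for (i, j) = (0, 1) we minimise over 2 possible intermediate vertex sequences; the minimum is 11, attained along the walk 0 → 1 → 1.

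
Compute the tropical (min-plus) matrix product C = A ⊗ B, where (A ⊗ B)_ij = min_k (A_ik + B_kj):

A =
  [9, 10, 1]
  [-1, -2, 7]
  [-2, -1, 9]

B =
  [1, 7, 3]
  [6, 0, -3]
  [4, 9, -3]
A ⊗ B =
  [5, 10, -2]
  [0, -2, -5]
  [-1, -1, -4]

Apply the min-plus product entry-by-entry:
  C[0][0] = min over k of (A[0][0] + B[0][0] = 9 + 1 = 10, A[0][1] + B[1][0] = 10 + 6 = 16, A[0][2] + B[2][0] = 1 + 4 = 5) = 5 (attained at k = 2)
  C[0][1] = min over k of (A[0][0] + B[0][1] = 9 + 7 = 16, A[0][1] + B[1][1] = 10 + 0 = 10, A[0][2] + B[2][1] = 1 + 9 = 10) = 10 (attained at k = 1)
  C[0][2] = min over k of (A[0][0] + B[0][2] = 9 + 3 = 12, A[0][1] + B[1][2] = 10 + -3 = 7, A[0][2] + B[2][2] = 1 + -3 = -2) = -2 (attained at k = 2)
  C[1][0] = min over k of (A[1][0] + B[0][0] = -1 + 1 = 0, A[1][1] + B[1][0] = -2 + 6 = 4, A[1][2] + B[2][0] = 7 + 4 = 11) = 0 (attained at k = 0)
  C[1][1] = min over k of (A[1][0] + B[0][1] = -1 + 7 = 6, A[1][1] + B[1][1] = -2 + 0 = -2, A[1][2] + B[2][1] = 7 + 9 = 16) = -2 (attained at k = 1)
  C[1][2] = min over k of (A[1][0] + B[0][2] = -1 + 3 = 2, A[1][1] + B[1][2] = -2 + -3 = -5, A[1][2] + B[2][2] = 7 + -3 = 4) = -5 (attained at k = 1)
  C[2][0] = min over k of (A[2][0] + B[0][0] = -2 + 1 = -1, A[2][1] + B[1][0] = -1 + 6 = 5, A[2][2] + B[2][0] = 9 + 4 = 13) = -1 (attained at k = 0)
  C[2][1] = min over k of (A[2][0] + B[0][1] = -2 + 7 = 5, A[2][1] + B[1][1] = -1 + 0 = -1, A[2][2] + B[2][1] = 9 + 9 = 18) = -1 (attained at k = 1)
  C[2][2] = min over k of (A[2][0] + B[0][2] = -2 + 3 = 1, A[2][1] + B[1][2] = -1 + -3 = -4, A[2][2] + B[2][2] = 9 + -3 = 6) = -4 (attained at k = 1)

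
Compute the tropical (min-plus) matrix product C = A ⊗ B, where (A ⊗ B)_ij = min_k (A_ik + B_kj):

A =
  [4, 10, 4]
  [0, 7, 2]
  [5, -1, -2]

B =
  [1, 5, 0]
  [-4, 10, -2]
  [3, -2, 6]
A ⊗ B =
  [5, 2, 4]
  [1, 0, 0]
  [-5, -4, -3]

Apply the min-plus product entry-by-entry:
  C[0][0] = min over k of (A[0][0] + B[0][0] = 4 + 1 = 5, A[0][1] + B[1][0] = 10 + -4 = 6, A[0][2] + B[2][0] = 4 + 3 = 7) = 5 (attained at k = 0)
  C[0][1] = min over k of (A[0][0] + B[0][1] = 4 + 5 = 9, A[0][1] + B[1][1] = 10 + 10 = 20, A[0][2] + B[2][1] = 4 + -2 = 2) = 2 (attained at k = 2)
  C[0][2] = min over k of (A[0][0] + B[0][2] = 4 + 0 = 4, A[0][1] + B[1][2] = 10 + -2 = 8, A[0][2] + B[2][2] = 4 + 6 = 10) = 4 (attained at k = 0)
  C[1][0] = min over k of (A[1][0] + B[0][0] = 0 + 1 = 1, A[1][1] + B[1][0] = 7 + -4 = 3, A[1][2] + B[2][0] = 2 + 3 = 5) = 1 (attained at k = 0)
  C[1][1] = min over k of (A[1][0] + B[0][1] = 0 + 5 = 5, A[1][1] + B[1][1] = 7 + 10 = 17, A[1][2] + B[2][1] = 2 + -2 = 0) = 0 (attained at k = 2)
  C[1][2] = min over k of (A[1][0] + B[0][2] = 0 + 0 = 0, A[1][1] + B[1][2] = 7 + -2 = 5, A[1][2] + B[2][2] = 2 + 6 = 8) = 0 (attained at k = 0)
  C[2][0] = min over k of (A[2][0] + B[0][0] = 5 + 1 = 6, A[2][1] + B[1][0] = -1 + -4 = -5, A[2][2] + B[2][0] = -2 + 3 = 1) = -5 (attained at k = 1)
  C[2][1] = min over k of (A[2][0] + B[0][1] = 5 + 5 = 10, A[2][1] + B[1][1] = -1 + 10 = 9, A[2][2] + B[2][1] = -2 + -2 = -4) = -4 (attained at k = 2)
  C[2][2] = min over k of (A[2][0] + B[0][2] = 5 + 0 = 5, A[2][1] + B[1][2] = -1 + -2 = -3, A[2][2] + B[2][2] = -2 + 6 = 4) = -3 (attained at k = 1)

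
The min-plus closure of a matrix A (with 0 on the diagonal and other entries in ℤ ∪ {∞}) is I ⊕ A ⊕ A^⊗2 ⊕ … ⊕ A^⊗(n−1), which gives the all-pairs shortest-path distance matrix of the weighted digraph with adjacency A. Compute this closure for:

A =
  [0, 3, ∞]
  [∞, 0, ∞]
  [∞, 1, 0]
Closure =
  [0, 3, ∞]
  [∞, 0, ∞]
  [∞, 1, 0]

This is the Floyd-Warshall all-pairs shortest-path computation. For each intermediate vertex k = 0, 1, …, 2, update dist[i][j] ← min(dist[i][j], dist[i][k] + dist[k][j]). The final matrix gives, for each (i, j), the minimum total weight of any directed path from i to j (possibly empty when i = j).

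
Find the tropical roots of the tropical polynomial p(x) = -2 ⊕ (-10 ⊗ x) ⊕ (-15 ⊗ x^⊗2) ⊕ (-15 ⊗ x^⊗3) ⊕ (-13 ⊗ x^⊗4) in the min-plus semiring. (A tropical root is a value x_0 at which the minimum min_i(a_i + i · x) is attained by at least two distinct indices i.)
Roots: {-2, 0, 5, 8}

Each tropical root is a break point of the lower envelope of the lines y = a_i + i · x (there are 5 lines, with slopes 0, 1, ..., 4). Only the lines that attain the minimum somewhere contribute to roots; other lines are dominated. Here the surviving (envelope) indices are i = 4, i = 3, i = 2, i = 1, i = 0.
Intersections between consecutive envelope lines give the roots: for adjacent envelope indices i < j the intersection is x = (a_i − a_j) / (j − i). Reading off the sorted break points: {-2, 0, 5, 8}.
Verification: at each break x_0, at least two indices attain the minimum of min_i(a_i + i · x_0).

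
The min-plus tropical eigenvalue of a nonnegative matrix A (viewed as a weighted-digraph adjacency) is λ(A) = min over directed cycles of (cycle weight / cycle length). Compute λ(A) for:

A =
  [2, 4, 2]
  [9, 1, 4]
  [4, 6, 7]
λ(A) = 1

Enumerate directed cycles and compute their means (weight / length). Sample:
  cycle 0 → 0: weight = 2, length = 1, mean = 2/1 ≈ 2.000
  cycle 1 → 1: weight = 1, length = 1, mean = 1/1 ≈ 1.000
  cycle 2 → 2: weight = 7, length = 1, mean = 7/1 ≈ 7.000
  cycle 0 → 1 → 0: weight = 13, length = 2, mean = 13/2 ≈ 6.500
  cycle 0 → 2 → 0: weight = 6, length = 2, mean = 6/2 ≈ 3.000
  cycle 1 → 0 → 1: weight = 13, length = 2, mean = 13/2 ≈ 6.500
Minimum mean = 1.000, attained e.g. along the cycle 1 → 1 with weight 1 and length 1. So λ(A) = 1/1 = 1.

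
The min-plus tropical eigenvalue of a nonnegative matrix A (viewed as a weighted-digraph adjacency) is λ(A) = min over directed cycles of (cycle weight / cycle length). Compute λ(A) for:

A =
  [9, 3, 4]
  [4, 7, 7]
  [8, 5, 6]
λ(A) = 7/2

Enumerate directed cycles and compute their means (weight / length). Sample:
  cycle 0 → 0: weight = 9, length = 1, mean = 9/1 ≈ 9.000
  cycle 1 → 1: weight = 7, length = 1, mean = 7/1 ≈ 7.000
  cycle 2 → 2: weight = 6, length = 1, mean = 6/1 ≈ 6.000
  cycle 0 → 1 → 0: weight = 7, length = 2, mean = 7/2 ≈ 3.500
  cycle 0 → 2 → 0: weight = 12, length = 2, mean = 12/2 ≈ 6.000
  cycle 1 → 0 → 1: weight = 7, length = 2, mean = 7/2 ≈ 3.500
Minimum mean = 3.500, attained e.g. along the cycle 0 → 1 → 0 with weight 7 and length 2. So λ(A) = 7/2 = 7/2.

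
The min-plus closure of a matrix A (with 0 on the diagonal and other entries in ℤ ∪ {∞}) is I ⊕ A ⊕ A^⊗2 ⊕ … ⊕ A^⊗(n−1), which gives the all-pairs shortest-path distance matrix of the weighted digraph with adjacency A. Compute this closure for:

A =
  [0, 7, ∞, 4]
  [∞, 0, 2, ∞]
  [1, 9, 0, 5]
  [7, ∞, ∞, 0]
Closure =
  [0, 7, 9, 4]
  [3, 0, 2, 7]
  [1, 8, 0, 5]
  [7, 14, 16, 0]

This is the Floyd-Warshall all-pairs shortest-path computation. For each intermediate vertex k = 0, 1, …, 3, update dist[i][j] ← min(dist[i][j], dist[i][k] + dist[k][j]). The final matrix gives, for each (i, j), the minimum total weight of any directed path from i to j (possibly empty when i = j).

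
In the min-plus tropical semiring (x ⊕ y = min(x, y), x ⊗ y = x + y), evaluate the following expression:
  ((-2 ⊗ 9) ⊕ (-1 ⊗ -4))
((-2 ⊗ 9) ⊕ (-1 ⊗ -4)) = -5

Expand innermost to outermost. Recall ⊕ takes the minimum of its arguments and ⊗ takes their sum. Working out the expression ((-2 ⊗ 9) ⊕ (-1 ⊗ -4)) gives -5.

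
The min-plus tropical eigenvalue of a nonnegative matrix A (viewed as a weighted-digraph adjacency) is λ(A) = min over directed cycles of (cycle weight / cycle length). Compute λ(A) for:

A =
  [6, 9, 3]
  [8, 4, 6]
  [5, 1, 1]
λ(A) = 1

Enumerate directed cycles and compute their means (weight / length). Sample:
  cycle 0 → 0: weight = 6, length = 1, mean = 6/1 ≈ 6.000
  cycle 1 → 1: weight = 4, length = 1, mean = 4/1 ≈ 4.000
  cycle 2 → 2: weight = 1, length = 1, mean = 1/1 ≈ 1.000
  cycle 0 → 1 → 0: weight = 17, length = 2, mean = 17/2 ≈ 8.500
  cycle 0 → 2 → 0: weight = 8, length = 2, mean = 8/2 ≈ 4.000
  cycle 1 → 0 → 1: weight = 17, length = 2, mean = 17/2 ≈ 8.500
Minimum mean = 1.000, attained e.g. along the cycle 2 → 2 with weight 1 and length 1. So λ(A) = 1/1 = 1.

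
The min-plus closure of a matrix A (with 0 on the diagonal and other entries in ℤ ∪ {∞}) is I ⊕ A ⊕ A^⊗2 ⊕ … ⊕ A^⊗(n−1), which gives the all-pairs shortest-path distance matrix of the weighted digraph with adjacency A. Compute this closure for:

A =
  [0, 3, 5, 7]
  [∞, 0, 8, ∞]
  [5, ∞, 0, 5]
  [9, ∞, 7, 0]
Closure =
  [0, 3, 5, 7]
  [13, 0, 8, 13]
  [5, 8, 0, 5]
  [9, 12, 7, 0]

This is the Floyd-Warshall all-pairs shortest-path computation. For each intermediate vertex k = 0, 1, …, 3, update dist[i][j] ← min(dist[i][j], dist[i][k] + dist[k][j]). The final matrix gives, for each (i, j), the minimum total weight of any directed path from i to j (possibly empty when i = j).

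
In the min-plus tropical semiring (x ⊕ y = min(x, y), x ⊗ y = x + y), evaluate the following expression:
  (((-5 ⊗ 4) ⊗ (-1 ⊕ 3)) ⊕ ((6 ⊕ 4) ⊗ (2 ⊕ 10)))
(((-5 ⊗ 4) ⊗ (-1 ⊕ 3)) ⊕ ((6 ⊕ 4) ⊗ (2 ⊕ 10))) = -2

Expand innermost to outermost. Recall ⊕ takes the minimum of its arguments and ⊗ takes their sum. Working out the expression (((-5 ⊗ 4) ⊗ (-1 ⊕ 3)) ⊕ ((6 ⊕ 4) ⊗ (2 ⊕ 10))) gives -2.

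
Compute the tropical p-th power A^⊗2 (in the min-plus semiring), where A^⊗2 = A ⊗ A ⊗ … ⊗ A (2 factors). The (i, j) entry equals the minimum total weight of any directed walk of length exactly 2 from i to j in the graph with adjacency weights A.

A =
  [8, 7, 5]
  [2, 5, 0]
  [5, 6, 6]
A^⊗2 =
  [9, 11, 7]
  [5, 6, 5]
  [8, 11, 6]

Each entry (A^⊗2)_ij equals the minimum over all length-2 walks i = v_0 → v_1 → … → v_2 = j of Σ_t A[v_t][v_{t+1}]. For example, for (i, j) = (0, 2) we minimise over 3 possible intermediate vertex sequences; the minimum is 7, attained along the walk 0 → 1 → 2.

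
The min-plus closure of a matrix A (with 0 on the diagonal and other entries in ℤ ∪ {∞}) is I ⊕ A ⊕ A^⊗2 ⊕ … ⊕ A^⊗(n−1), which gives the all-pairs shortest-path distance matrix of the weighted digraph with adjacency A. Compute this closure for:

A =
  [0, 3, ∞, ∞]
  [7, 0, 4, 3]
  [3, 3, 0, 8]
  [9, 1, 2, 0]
Closure =
  [0, 3, 7, 6]
  [7, 0, 4, 3]
  [3, 3, 0, 6]
  [5, 1, 2, 0]

This is the Floyd-Warshall all-pairs shortest-path computation. For each intermediate vertex k = 0, 1, …, 3, update dist[i][j] ← min(dist[i][j], dist[i][k] + dist[k][j]). The final matrix gives, for each (i, j), the minimum total weight of any directed path from i to j (possibly empty when i = j).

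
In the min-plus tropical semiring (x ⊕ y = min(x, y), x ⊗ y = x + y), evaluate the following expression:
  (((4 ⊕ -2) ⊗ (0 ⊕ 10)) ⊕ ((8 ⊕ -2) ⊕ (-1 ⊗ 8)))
(((4 ⊕ -2) ⊗ (0 ⊕ 10)) ⊕ ((8 ⊕ -2) ⊕ (-1 ⊗ 8))) = -2

Expand innermost to outermost. Recall ⊕ takes the minimum of its arguments and ⊗ takes their sum. Working out the expression (((4 ⊕ -2) ⊗ (0 ⊕ 10)) ⊕ ((8 ⊕ -2) ⊕ (-1 ⊗ 8))) gives -2.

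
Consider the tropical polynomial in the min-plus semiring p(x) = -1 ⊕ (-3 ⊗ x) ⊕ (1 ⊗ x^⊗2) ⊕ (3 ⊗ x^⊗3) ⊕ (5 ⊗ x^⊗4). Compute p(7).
p(7) = -1

A tropical monomial a ⊗ x^⊗i evaluates to a + i · x. Evaluating each term at x = 7:
  Term 0 contributes -1 + 0 · 7 = -1
  Term 1 contributes -3 + 1 · 7 = 4
  Term 2 contributes 1 + 2 · 7 = 15
  Term 3 contributes 3 + 3 · 7 = 24
  Term 4 contributes 5 + 4 · 7 = 33
p(7) = ⊕ of these = min[-1, 4, 15, 24, 33] = -1.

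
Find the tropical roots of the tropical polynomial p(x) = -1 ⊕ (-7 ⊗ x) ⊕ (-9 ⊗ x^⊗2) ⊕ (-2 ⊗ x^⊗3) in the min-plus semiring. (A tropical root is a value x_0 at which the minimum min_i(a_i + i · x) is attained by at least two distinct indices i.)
Roots: {-7, 2, 6}

Each tropical root is a break point of the lower envelope of the lines y = a_i + i · x (there are 4 lines, with slopes 0, 1, ..., 3). Only the lines that attain the minimum somewhere contribute to roots; other lines are dominated. Here the surviving (envelope) indices are i = 3, i = 2, i = 1, i = 0.
Intersections between consecutive envelope lines give the roots: for adjacent envelope indices i < j the intersection is x = (a_i − a_j) / (j − i). Reading off the sorted break points: {-7, 2, 6}.
Verification: at each break x_0, at least two indices attain the minimum of min_i(a_i + i · x_0).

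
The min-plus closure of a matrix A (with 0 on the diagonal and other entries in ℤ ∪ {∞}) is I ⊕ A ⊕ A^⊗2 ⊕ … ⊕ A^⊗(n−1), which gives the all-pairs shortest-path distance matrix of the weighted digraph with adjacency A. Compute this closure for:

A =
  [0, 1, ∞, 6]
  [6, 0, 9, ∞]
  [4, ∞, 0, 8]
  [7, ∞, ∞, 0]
Closure =
  [0, 1, 10, 6]
  [6, 0, 9, 12]
  [4, 5, 0, 8]
  [7, 8, 17, 0]

This is the Floyd-Warshall all-pairs shortest-path computation. For each intermediate vertex k = 0, 1, …, 3, update dist[i][j] ← min(dist[i][j], dist[i][k] + dist[k][j]). The final matrix gives, for each (i, j), the minimum total weight of any directed path from i to j (possibly empty when i = j).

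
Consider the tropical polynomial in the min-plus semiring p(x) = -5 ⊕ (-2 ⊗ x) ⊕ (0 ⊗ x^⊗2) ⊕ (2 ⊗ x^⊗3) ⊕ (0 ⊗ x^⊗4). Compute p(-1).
p(-1) = -5

A tropical monomial a ⊗ x^⊗i evaluates to a + i · x. Evaluating each term at x = -1:
  Term 0 contributes -5 + 0 · -1 = -5
  Term 1 contributes -2 + 1 · -1 = -3
  Term 2 contributes 0 + 2 · -1 = -2
  Term 3 contributes 2 + 3 · -1 = -1
  Term 4 contributes 0 + 4 · -1 = -4
p(-1) = ⊕ of these = min[-5, -3, -2, -1, -4] = -5.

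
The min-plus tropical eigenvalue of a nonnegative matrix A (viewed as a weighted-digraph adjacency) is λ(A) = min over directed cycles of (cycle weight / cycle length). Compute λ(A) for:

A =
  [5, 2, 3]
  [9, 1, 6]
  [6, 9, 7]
λ(A) = 1

Enumerate directed cycles and compute their means (weight / length). Sample:
  cycle 0 → 0: weight = 5, length = 1, mean = 5/1 ≈ 5.000
  cycle 1 → 1: weight = 1, length = 1, mean = 1/1 ≈ 1.000
  cycle 2 → 2: weight = 7, length = 1, mean = 7/1 ≈ 7.000
  cycle 0 → 1 → 0: weight = 11, length = 2, mean = 11/2 ≈ 5.500
  cycle 0 → 2 → 0: weight = 9, length = 2, mean = 9/2 ≈ 4.500
  cycle 1 → 0 → 1: weight = 11, length = 2, mean = 11/2 ≈ 5.500
Minimum mean = 1.000, attained e.g. along the cycle 1 → 1 with weight 1 and length 1. So λ(A) = 1/1 = 1.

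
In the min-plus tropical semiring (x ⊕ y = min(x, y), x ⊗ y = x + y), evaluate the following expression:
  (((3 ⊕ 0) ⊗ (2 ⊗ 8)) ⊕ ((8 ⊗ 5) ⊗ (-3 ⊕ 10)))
(((3 ⊕ 0) ⊗ (2 ⊗ 8)) ⊕ ((8 ⊗ 5) ⊗ (-3 ⊕ 10))) = 10

Expand innermost to outermost. Recall ⊕ takes the minimum of its arguments and ⊗ takes their sum. Working out the expression (((3 ⊕ 0) ⊗ (2 ⊗ 8)) ⊕ ((8 ⊗ 5) ⊗ (-3 ⊕ 10))) gives 10.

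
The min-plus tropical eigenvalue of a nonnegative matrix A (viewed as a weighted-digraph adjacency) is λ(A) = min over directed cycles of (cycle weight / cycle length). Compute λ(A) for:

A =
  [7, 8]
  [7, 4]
λ(A) = 4

Enumerate directed cycles and compute their means (weight / length). Sample:
  cycle 0 → 0: weight = 7, length = 1, mean = 7/1 ≈ 7.000
  cycle 1 → 1: weight = 4, length = 1, mean = 4/1 ≈ 4.000
  cycle 0 → 1 → 0: weight = 15, length = 2, mean = 15/2 ≈ 7.500
  cycle 1 → 0 → 1: weight = 15, length = 2, mean = 15/2 ≈ 7.500
Minimum mean = 4.000, attained e.g. along the cycle 1 → 1 with weight 4 and length 1. So λ(A) = 4/1 = 4.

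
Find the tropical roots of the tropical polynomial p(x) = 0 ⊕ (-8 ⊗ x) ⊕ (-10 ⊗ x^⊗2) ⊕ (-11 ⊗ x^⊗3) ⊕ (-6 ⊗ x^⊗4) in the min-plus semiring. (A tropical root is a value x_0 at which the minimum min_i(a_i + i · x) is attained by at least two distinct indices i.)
Roots: {-5, 1, 2, 8}

Each tropical root is a break point of the lower envelope of the lines y = a_i + i · x (there are 5 lines, with slopes 0, 1, ..., 4). Only the lines that attain the minimum somewhere contribute to roots; other lines are dominated. Here the surviving (envelope) indices are i = 4, i = 3, i = 2, i = 1, i = 0.
Intersections between consecutive envelope lines give the roots: for adjacent envelope indices i < j the intersection is x = (a_i − a_j) / (j − i). Reading off the sorted break points: {-5, 1, 2, 8}.
Verification: at each break x_0, at least two indices attain the minimum of min_i(a_i + i · x_0).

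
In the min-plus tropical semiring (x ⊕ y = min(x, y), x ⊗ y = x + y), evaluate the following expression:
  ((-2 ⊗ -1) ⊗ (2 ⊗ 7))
((-2 ⊗ -1) ⊗ (2 ⊗ 7)) = 6

Expand innermost to outermost. Recall ⊕ takes the minimum of its arguments and ⊗ takes their sum. Working out the expression ((-2 ⊗ -1) ⊗ (2 ⊗ 7)) gives 6.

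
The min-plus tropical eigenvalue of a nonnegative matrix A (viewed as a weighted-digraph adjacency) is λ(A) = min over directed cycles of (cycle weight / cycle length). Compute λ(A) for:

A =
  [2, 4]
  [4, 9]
λ(A) = 2

Enumerate directed cycles and compute their means (weight / length). Sample:
  cycle 0 → 0: weight = 2, length = 1, mean = 2/1 ≈ 2.000
  cycle 1 → 1: weight = 9, length = 1, mean = 9/1 ≈ 9.000
  cycle 0 → 1 → 0: weight = 8, length = 2, mean = 8/2 ≈ 4.000
  cycle 1 → 0 → 1: weight = 8, length = 2, mean = 8/2 ≈ 4.000
Minimum mean = 2.000, attained e.g. along the cycle 0 → 0 with weight 2 and length 1. So λ(A) = 2/1 = 2.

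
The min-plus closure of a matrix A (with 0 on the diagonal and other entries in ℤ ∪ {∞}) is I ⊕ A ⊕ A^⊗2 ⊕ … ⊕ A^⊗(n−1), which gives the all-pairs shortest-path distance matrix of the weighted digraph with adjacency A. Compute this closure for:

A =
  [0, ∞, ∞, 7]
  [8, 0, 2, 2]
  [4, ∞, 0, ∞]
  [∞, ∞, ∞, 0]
Closure =
  [0, ∞, ∞, 7]
  [6, 0, 2, 2]
  [4, ∞, 0, 11]
  [∞, ∞, ∞, 0]

This is the Floyd-Warshall all-pairs shortest-path computation. For each intermediate vertex k = 0, 1, …, 3, update dist[i][j] ← min(dist[i][j], dist[i][k] + dist[k][j]). The final matrix gives, for each (i, j), the minimum total weight of any directed path from i to j (possibly empty when i = j).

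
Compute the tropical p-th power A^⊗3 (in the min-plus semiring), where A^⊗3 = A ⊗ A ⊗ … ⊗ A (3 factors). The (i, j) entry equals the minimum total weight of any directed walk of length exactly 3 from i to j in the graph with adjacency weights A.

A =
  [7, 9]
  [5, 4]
A^⊗3 =
  [18, 17]
  [13, 12]

Each entry (A^⊗3)_ij equals the minimum over all length-3 walks i = v_0 → v_1 → … → v_3 = j of Σ_t A[v_t][v_{t+1}]. For example, for (i, j) = (0, 1) we minimise over 4 possible intermediate vertex sequences; the minimum is 17, attained along the walk 0 → 1 → 1 → 1.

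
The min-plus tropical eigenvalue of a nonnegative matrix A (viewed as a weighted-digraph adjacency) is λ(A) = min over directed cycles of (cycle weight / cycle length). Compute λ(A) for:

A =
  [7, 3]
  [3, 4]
λ(A) = 3

Enumerate directed cycles and compute their means (weight / length). Sample:
  cycle 0 → 0: weight = 7, length = 1, mean = 7/1 ≈ 7.000
  cycle 1 → 1: weight = 4, length = 1, mean = 4/1 ≈ 4.000
  cycle 0 → 1 → 0: weight = 6, length = 2, mean = 6/2 ≈ 3.000
  cycle 1 → 0 → 1: weight = 6, length = 2, mean = 6/2 ≈ 3.000
Minimum mean = 3.000, attained e.g. along the cycle 0 → 1 → 0 with weight 6 and length 2. So λ(A) = 6/2 = 3.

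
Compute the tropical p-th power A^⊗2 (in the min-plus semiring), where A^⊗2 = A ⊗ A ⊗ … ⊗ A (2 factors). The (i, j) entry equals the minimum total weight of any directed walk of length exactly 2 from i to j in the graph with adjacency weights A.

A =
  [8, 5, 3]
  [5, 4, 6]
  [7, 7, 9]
A^⊗2 =
  [10, 9, 11]
  [9, 8, 8]
  [12, 11, 10]

Each entry (A^⊗2)_ij equals the minimum over all length-2 walks i = v_0 → v_1 → … → v_2 = j of Σ_t A[v_t][v_{t+1}]. For example, for (i, j) = (0, 2) we minimise over 3 possible intermediate vertex sequences; the minimum is 11, attained along the walk 0 → 0 → 2.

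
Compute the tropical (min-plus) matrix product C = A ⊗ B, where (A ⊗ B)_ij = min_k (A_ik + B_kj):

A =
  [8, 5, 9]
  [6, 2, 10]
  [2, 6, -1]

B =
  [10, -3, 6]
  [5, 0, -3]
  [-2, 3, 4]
A ⊗ B =
  [7, 5, 2]
  [7, 2, -1]
  [-3, -1, 3]

Apply the min-plus product entry-by-entry:
  C[0][0] = min over k of (A[0][0] + B[0][0] = 8 + 10 = 18, A[0][1] + B[1][0] = 5 + 5 = 10, A[0][2] + B[2][0] = 9 + -2 = 7) = 7 (attained at k = 2)
  C[0][1] = min over k of (A[0][0] + B[0][1] = 8 + -3 = 5, A[0][1] + B[1][1] = 5 + 0 = 5, A[0][2] + B[2][1] = 9 + 3 = 12) = 5 (attained at k = 0)
  C[0][2] = min over k of (A[0][0] + B[0][2] = 8 + 6 = 14, A[0][1] + B[1][2] = 5 + -3 = 2, A[0][2] + B[2][2] = 9 + 4 = 13) = 2 (attained at k = 1)
  C[1][0] = min over k of (A[1][0] + B[0][0] = 6 + 10 = 16, A[1][1] + B[1][0] = 2 + 5 = 7, A[1][2] + B[2][0] = 10 + -2 = 8) = 7 (attained at k = 1)
  C[1][1] = min over k of (A[1][0] + B[0][1] = 6 + -3 = 3, A[1][1] + B[1][1] = 2 + 0 = 2, A[1][2] + B[2][1] = 10 + 3 = 13) = 2 (attained at k = 1)
  C[1][2] = min over k of (A[1][0] + B[0][2] = 6 + 6 = 12, A[1][1] + B[1][2] = 2 + -3 = -1, A[1][2] + B[2][2] = 10 + 4 = 14) = -1 (attained at k = 1)
  C[2][0] = min over k of (A[2][0] + B[0][0] = 2 + 10 = 12, A[2][1] + B[1][0] = 6 + 5 = 11, A[2][2] + B[2][0] = -1 + -2 = -3) = -3 (attained at k = 2)
  C[2][1] = min over k of (A[2][0] + B[0][1] = 2 + -3 = -1, A[2][1] + B[1][1] = 6 + 0 = 6, A[2][2] + B[2][1] = -1 + 3 = 2) = -1 (attained at k = 0)
  C[2][2] = min over k of (A[2][0] + B[0][2] = 2 + 6 = 8, A[2][1] + B[1][2] = 6 + -3 = 3, A[2][2] + B[2][2] = -1 + 4 = 3) = 3 (attained at k = 1)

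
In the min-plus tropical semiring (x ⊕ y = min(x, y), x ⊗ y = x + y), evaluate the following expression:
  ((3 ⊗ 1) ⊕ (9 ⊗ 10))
((3 ⊗ 1) ⊕ (9 ⊗ 10)) = 4

Expand innermost to outermost. Recall ⊕ takes the minimum of its arguments and ⊗ takes their sum. Working out the expression ((3 ⊗ 1) ⊕ (9 ⊗ 10)) gives 4.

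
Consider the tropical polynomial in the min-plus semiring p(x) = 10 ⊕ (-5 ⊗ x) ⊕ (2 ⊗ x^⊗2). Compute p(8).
p(8) = 3

A tropical monomial a ⊗ x^⊗i evaluates to a + i · x. Evaluating each term at x = 8:
  Term 0 contributes 10 + 0 · 8 = 10
  Term 1 contributes -5 + 1 · 8 = 3
  Term 2 contributes 2 + 2 · 8 = 18
p(8) = ⊕ of these = min[10, 3, 18] = 3.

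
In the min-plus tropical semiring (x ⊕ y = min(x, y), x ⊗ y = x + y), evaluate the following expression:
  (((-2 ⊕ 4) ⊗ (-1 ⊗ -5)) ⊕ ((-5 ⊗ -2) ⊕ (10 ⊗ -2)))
(((-2 ⊕ 4) ⊗ (-1 ⊗ -5)) ⊕ ((-5 ⊗ -2) ⊕ (10 ⊗ -2))) = -8

Expand innermost to outermost. Recall ⊕ takes the minimum of its arguments and ⊗ takes their sum. Working out the expression (((-2 ⊕ 4) ⊗ (-1 ⊗ -5)) ⊕ ((-5 ⊗ -2) ⊕ (10 ⊗ -2))) gives -8.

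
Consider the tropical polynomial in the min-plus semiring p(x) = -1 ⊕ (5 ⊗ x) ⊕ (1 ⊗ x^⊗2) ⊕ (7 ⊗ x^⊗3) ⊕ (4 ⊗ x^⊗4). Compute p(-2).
p(-2) = -4

A tropical monomial a ⊗ x^⊗i evaluates to a + i · x. Evaluating each term at x = -2:
  Term 0 contributes -1 + 0 · -2 = -1
  Term 1 contributes 5 + 1 · -2 = 3
  Term 2 contributes 1 + 2 · -2 = -3
  Term 3 contributes 7 + 3 · -2 = 1
  Term 4 contributes 4 + 4 · -2 = -4
p(-2) = ⊕ of these = min[-1, 3, -3, 1, -4] = -4.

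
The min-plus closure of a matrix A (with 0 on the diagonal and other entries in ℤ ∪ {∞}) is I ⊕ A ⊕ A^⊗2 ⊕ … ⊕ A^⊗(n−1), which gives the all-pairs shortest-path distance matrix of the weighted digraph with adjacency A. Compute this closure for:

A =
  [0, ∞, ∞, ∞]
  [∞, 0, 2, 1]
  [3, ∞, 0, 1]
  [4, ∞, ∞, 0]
Closure =
  [0, ∞, ∞, ∞]
  [5, 0, 2, 1]
  [3, ∞, 0, 1]
  [4, ∞, ∞, 0]

This is the Floyd-Warshall all-pairs shortest-path computation. For each intermediate vertex k = 0, 1, …, 3, update dist[i][j] ← min(dist[i][j], dist[i][k] + dist[k][j]). The final matrix gives, for each (i, j), the minimum total weight of any directed path from i to j (possibly empty when i = j).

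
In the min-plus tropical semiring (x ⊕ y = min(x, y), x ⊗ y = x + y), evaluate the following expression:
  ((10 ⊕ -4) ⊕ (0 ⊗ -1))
((10 ⊕ -4) ⊕ (0 ⊗ -1)) = -4

Expand innermost to outermost. Recall ⊕ takes the minimum of its arguments and ⊗ takes their sum. Working out the expression ((10 ⊕ -4) ⊕ (0 ⊗ -1)) gives -4.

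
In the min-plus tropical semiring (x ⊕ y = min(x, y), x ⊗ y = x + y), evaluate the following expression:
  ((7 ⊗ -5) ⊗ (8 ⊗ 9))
((7 ⊗ -5) ⊗ (8 ⊗ 9)) = 19

Expand innermost to outermost. Recall ⊕ takes the minimum of its arguments and ⊗ takes their sum. Working out the expression ((7 ⊗ -5) ⊗ (8 ⊗ 9)) gives 19.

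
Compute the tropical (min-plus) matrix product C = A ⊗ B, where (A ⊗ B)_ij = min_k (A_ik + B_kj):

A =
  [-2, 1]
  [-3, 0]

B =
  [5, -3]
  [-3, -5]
A ⊗ B =
  [-2, -5]
  [-3, -6]

Apply the min-plus product entry-by-entry:
  C[0][0] = min over k of (A[0][0] + B[0][0] = -2 + 5 = 3, A[0][1] + B[1][0] = 1 + -3 = -2) = -2 (attained at k = 1)
  C[0][1] = min over k of (A[0][0] + B[0][1] = -2 + -3 = -5, A[0][1] + B[1][1] = 1 + -5 = -4) = -5 (attained at k = 0)
  C[1][0] = min over k of (A[1][0] + B[0][0] = -3 + 5 = 2, A[1][1] + B[1][0] = 0 + -3 = -3) = -3 (attained at k = 1)
  C[1][1] = min over k of (A[1][0] + B[0][1] = -3 + -3 = -6, A[1][1] + B[1][1] = 0 + -5 = -5) = -6 (attained at k = 0)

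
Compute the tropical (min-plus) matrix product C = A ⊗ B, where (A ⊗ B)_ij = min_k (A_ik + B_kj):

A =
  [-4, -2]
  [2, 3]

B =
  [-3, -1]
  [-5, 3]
A ⊗ B =
  [-7, -5]
  [-2, 1]

Apply the min-plus product entry-by-entry:
  C[0][0] = min over k of (A[0][0] + B[0][0] = -4 + -3 = -7, A[0][1] + B[1][0] = -2 + -5 = -7) = -7 (attained at k = 0)
  C[0][1] = min over k of (A[0][0] + B[0][1] = -4 + -1 = -5, A[0][1] + B[1][1] = -2 + 3 = 1) = -5 (attained at k = 0)
  C[1][0] = min over k of (A[1][0] + B[0][0] = 2 + -3 = -1, A[1][1] + B[1][0] = 3 + -5 = -2) = -2 (attained at k = 1)
  C[1][1] = min over k of (A[1][0] + B[0][1] = 2 + -1 = 1, A[1][1] + B[1][1] = 3 + 3 = 6) = 1 (attained at k = 0)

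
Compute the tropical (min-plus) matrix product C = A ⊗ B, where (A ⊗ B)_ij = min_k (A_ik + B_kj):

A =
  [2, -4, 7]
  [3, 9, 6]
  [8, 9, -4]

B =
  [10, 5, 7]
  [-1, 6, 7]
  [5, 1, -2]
A ⊗ B =
  [-5, 2, 3]
  [8, 7, 4]
  [1, -3, -6]

Apply the min-plus product entry-by-entry:
  C[0][0] = min over k of (A[0][0] + B[0][0] = 2 + 10 = 12, A[0][1] + B[1][0] = -4 + -1 = -5, A[0][2] + B[2][0] = 7 + 5 = 12) = -5 (attained at k = 1)
  C[0][1] = min over k of (A[0][0] + B[0][1] = 2 + 5 = 7, A[0][1] + B[1][1] = -4 + 6 = 2, A[0][2] + B[2][1] = 7 + 1 = 8) = 2 (attained at k = 1)
  C[0][2] = min over k of (A[0][0] + B[0][2] = 2 + 7 = 9, A[0][1] + B[1][2] = -4 + 7 = 3, A[0][2] + B[2][2] = 7 + -2 = 5) = 3 (attained at k = 1)
  C[1][0] = min over k of (A[1][0] + B[0][0] = 3 + 10 = 13, A[1][1] + B[1][0] = 9 + -1 = 8, A[1][2] + B[2][0] = 6 + 5 = 11) = 8 (attained at k = 1)
  C[1][1] = min over k of (A[1][0] + B[0][1] = 3 + 5 = 8, A[1][1] + B[1][1] = 9 + 6 = 15, A[1][2] + B[2][1] = 6 + 1 = 7) = 7 (attained at k = 2)
  C[1][2] = min over k of (A[1][0] + B[0][2] = 3 + 7 = 10, A[1][1] + B[1][2] = 9 + 7 = 16, A[1][2] + B[2][2] = 6 + -2 = 4) = 4 (attained at k = 2)
  C[2][0] = min over k of (A[2][0] + B[0][0] = 8 + 10 = 18, A[2][1] + B[1][0] = 9 + -1 = 8, A[2][2] + B[2][0] = -4 + 5 = 1) = 1 (attained at k = 2)
  C[2][1] = min over k of (A[2][0] + B[0][1] = 8 + 5 = 13, A[2][1] + B[1][1] = 9 + 6 = 15, A[2][2] + B[2][1] = -4 + 1 = -3) = -3 (attained at k = 2)
  C[2][2] = min over k of (A[2][0] + B[0][2] = 8 + 7 = 15, A[2][1] + B[1][2] = 9 + 7 = 16, A[2][2] + B[2][2] = -4 + -2 = -6) = -6 (attained at k = 2)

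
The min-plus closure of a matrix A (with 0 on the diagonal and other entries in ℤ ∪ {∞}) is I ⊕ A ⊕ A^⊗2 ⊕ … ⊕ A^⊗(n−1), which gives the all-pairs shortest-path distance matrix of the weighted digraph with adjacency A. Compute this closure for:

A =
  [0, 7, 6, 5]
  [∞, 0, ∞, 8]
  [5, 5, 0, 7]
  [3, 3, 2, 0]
Closure =
  [0, 7, 6, 5]
  [11, 0, 10, 8]
  [5, 5, 0, 7]
  [3, 3, 2, 0]

This is the Floyd-Warshall all-pairs shortest-path computation. For each intermediate vertex k = 0, 1, …, 3, update dist[i][j] ← min(dist[i][j], dist[i][k] + dist[k][j]). The final matrix gives, for each (i, j), the minimum total weight of any directed path from i to j (possibly empty when i = j).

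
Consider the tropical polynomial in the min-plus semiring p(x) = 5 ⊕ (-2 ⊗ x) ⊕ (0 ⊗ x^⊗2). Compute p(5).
p(5) = 3

A tropical monomial a ⊗ x^⊗i evaluates to a + i · x. Evaluating each term at x = 5:
  Term 0 contributes 5 + 0 · 5 = 5
  Term 1 contributes -2 + 1 · 5 = 3
  Term 2 contributes 0 + 2 · 5 = 10
p(5) = ⊕ of these = min[5, 3, 10] = 3.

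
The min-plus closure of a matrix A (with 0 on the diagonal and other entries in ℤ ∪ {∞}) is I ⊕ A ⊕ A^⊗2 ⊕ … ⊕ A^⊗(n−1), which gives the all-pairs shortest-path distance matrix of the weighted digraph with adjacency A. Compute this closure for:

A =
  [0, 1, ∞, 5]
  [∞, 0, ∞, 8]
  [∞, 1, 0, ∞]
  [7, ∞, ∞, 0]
Closure =
  [0, 1, ∞, 5]
  [15, 0, ∞, 8]
  [16, 1, 0, 9]
  [7, 8, ∞, 0]

This is the Floyd-Warshall all-pairs shortest-path computation. For each intermediate vertex k = 0, 1, …, 3, update dist[i][j] ← min(dist[i][j], dist[i][k] + dist[k][j]). The final matrix gives, for each (i, j), the minimum total weight of any directed path from i to j (possibly empty when i = j).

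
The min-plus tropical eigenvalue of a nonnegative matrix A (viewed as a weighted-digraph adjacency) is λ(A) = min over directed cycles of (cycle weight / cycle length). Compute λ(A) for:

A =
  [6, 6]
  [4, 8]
λ(A) = 5

Enumerate directed cycles and compute their means (weight / length). Sample:
  cycle 0 → 0: weight = 6, length = 1, mean = 6/1 ≈ 6.000
  cycle 1 → 1: weight = 8, length = 1, mean = 8/1 ≈ 8.000
  cycle 0 → 1 → 0: weight = 10, length = 2, mean = 10/2 ≈ 5.000
  cycle 1 → 0 → 1: weight = 10, length = 2, mean = 10/2 ≈ 5.000
Minimum mean = 5.000, attained e.g. along the cycle 0 → 1 → 0 with weight 10 and length 2. So λ(A) = 10/2 = 5.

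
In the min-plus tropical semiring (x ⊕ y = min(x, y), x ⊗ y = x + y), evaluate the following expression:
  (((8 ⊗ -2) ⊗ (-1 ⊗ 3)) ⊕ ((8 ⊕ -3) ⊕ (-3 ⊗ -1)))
(((8 ⊗ -2) ⊗ (-1 ⊗ 3)) ⊕ ((8 ⊕ -3) ⊕ (-3 ⊗ -1))) = -4

Expand innermost to outermost. Recall ⊕ takes the minimum of its arguments and ⊗ takes their sum. Working out the expression (((8 ⊗ -2) ⊗ (-1 ⊗ 3)) ⊕ ((8 ⊕ -3) ⊕ (-3 ⊗ -1))) gives -4.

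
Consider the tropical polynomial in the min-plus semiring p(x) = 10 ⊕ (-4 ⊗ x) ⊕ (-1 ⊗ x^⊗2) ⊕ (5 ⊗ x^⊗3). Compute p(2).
p(2) = -2

A tropical monomial a ⊗ x^⊗i evaluates to a + i · x. Evaluating each term at x = 2:
  Term 0 contributes 10 + 0 · 2 = 10
  Term 1 contributes -4 + 1 · 2 = -2
  Term 2 contributes -1 + 2 · 2 = 3
  Term 3 contributes 5 + 3 · 2 = 11
p(2) = ⊕ of these = min[10, -2, 3, 11] = -2.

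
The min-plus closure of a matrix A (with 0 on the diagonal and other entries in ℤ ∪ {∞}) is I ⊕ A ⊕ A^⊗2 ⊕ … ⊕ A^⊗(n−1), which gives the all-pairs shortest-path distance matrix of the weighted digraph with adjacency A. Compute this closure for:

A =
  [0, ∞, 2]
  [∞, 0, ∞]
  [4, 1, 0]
Closure =
  [0, 3, 2]
  [∞, 0, ∞]
  [4, 1, 0]

This is the Floyd-Warshall all-pairs shortest-path computation. For each intermediate vertex k = 0, 1, …, 2, update dist[i][j] ← min(dist[i][j], dist[i][k] + dist[k][j]). The final matrix gives, for each (i, j), the minimum total weight of any directed path from i to j (possibly empty when i = j).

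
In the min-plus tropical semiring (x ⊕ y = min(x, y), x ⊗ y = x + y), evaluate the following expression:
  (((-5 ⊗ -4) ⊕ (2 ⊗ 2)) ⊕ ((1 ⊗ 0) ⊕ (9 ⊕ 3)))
(((-5 ⊗ -4) ⊕ (2 ⊗ 2)) ⊕ ((1 ⊗ 0) ⊕ (9 ⊕ 3))) = -9

Expand innermost to outermost. Recall ⊕ takes the minimum of its arguments and ⊗ takes their sum. Working out the expression (((-5 ⊗ -4) ⊕ (2 ⊗ 2)) ⊕ ((1 ⊗ 0) ⊕ (9 ⊕ 3))) gives -9.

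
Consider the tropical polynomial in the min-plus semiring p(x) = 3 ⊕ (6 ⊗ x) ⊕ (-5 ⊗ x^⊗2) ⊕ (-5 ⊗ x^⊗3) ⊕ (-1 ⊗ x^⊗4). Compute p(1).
p(1) = -3

A tropical monomial a ⊗ x^⊗i evaluates to a + i · x. Evaluating each term at x = 1:
  Term 0 contributes 3 + 0 · 1 = 3
  Term 1 contributes 6 + 1 · 1 = 7
  Term 2 contributes -5 + 2 · 1 = -3
  Term 3 contributes -5 + 3 · 1 = -2
  Term 4 contributes -1 + 4 · 1 = 3
p(1) = ⊕ of these = min[3, 7, -3, -2, 3] = -3.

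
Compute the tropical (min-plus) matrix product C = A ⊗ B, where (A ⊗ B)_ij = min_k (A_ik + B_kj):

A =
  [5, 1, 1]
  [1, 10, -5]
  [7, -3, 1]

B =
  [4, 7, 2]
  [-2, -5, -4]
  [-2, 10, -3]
A ⊗ B =
  [-1, -4, -3]
  [-7, 5, -8]
  [-5, -8, -7]

Apply the min-plus product entry-by-entry:
  C[0][0] = min over k of (A[0][0] + B[0][0] = 5 + 4 = 9, A[0][1] + B[1][0] = 1 + -2 = -1, A[0][2] + B[2][0] = 1 + -2 = -1) = -1 (attained at k = 1)
  C[0][1] = min over k of (A[0][0] + B[0][1] = 5 + 7 = 12, A[0][1] + B[1][1] = 1 + -5 = -4, A[0][2] + B[2][1] = 1 + 10 = 11) = -4 (attained at k = 1)
  C[0][2] = min over k of (A[0][0] + B[0][2] = 5 + 2 = 7, A[0][1] + B[1][2] = 1 + -4 = -3, A[0][2] + B[2][2] = 1 + -3 = -2) = -3 (attained at k = 1)
  C[1][0] = min over k of (A[1][0] + B[0][0] = 1 + 4 = 5, A[1][1] + B[1][0] = 10 + -2 = 8, A[1][2] + B[2][0] = -5 + -2 = -7) = -7 (attained at k = 2)
  C[1][1] = min over k of (A[1][0] + B[0][1] = 1 + 7 = 8, A[1][1] + B[1][1] = 10 + -5 = 5, A[1][2] + B[2][1] = -5 + 10 = 5) = 5 (attained at k = 1)
  C[1][2] = min over k of (A[1][0] + B[0][2] = 1 + 2 = 3, A[1][1] + B[1][2] = 10 + -4 = 6, A[1][2] + B[2][2] = -5 + -3 = -8) = -8 (attained at k = 2)
  C[2][0] = min over k of (A[2][0] + B[0][0] = 7 + 4 = 11, A[2][1] + B[1][0] = -3 + -2 = -5, A[2][2] + B[2][0] = 1 + -2 = -1) = -5 (attained at k = 1)
  C[2][1] = min over k of (A[2][0] + B[0][1] = 7 + 7 = 14, A[2][1] + B[1][1] = -3 + -5 = -8, A[2][2] + B[2][1] = 1 + 10 = 11) = -8 (attained at k = 1)
  C[2][2] = min over k of (A[2][0] + B[0][2] = 7 + 2 = 9, A[2][1] + B[1][2] = -3 + -4 = -7, A[2][2] + B[2][2] = 1 + -3 = -2) = -7 (attained at k = 1)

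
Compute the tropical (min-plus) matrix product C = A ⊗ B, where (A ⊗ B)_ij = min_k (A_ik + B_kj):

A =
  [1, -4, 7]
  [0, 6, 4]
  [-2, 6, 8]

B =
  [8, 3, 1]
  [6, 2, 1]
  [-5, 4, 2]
A ⊗ B =
  [2, -2, -3]
  [-1, 3, 1]
  [3, 1, -1]

Apply the min-plus product entry-by-entry:
  C[0][0] = min over k of (A[0][0] + B[0][0] = 1 + 8 = 9, A[0][1] + B[1][0] = -4 + 6 = 2, A[0][2] + B[2][0] = 7 + -5 = 2) = 2 (attained at k = 1)
  C[0][1] = min over k of (A[0][0] + B[0][1] = 1 + 3 = 4, A[0][1] + B[1][1] = -4 + 2 = -2, A[0][2] + B[2][1] = 7 + 4 = 11) = -2 (attained at k = 1)
  C[0][2] = min over k of (A[0][0] + B[0][2] = 1 + 1 = 2, A[0][1] + B[1][2] = -4 + 1 = -3, A[0][2] + B[2][2] = 7 + 2 = 9) = -3 (attained at k = 1)
  C[1][0] = min over k of (A[1][0] + B[0][0] = 0 + 8 = 8, A[1][1] + B[1][0] = 6 + 6 = 12, A[1][2] + B[2][0] = 4 + -5 = -1) = -1 (attained at k = 2)
  C[1][1] = min over k of (A[1][0] + B[0][1] = 0 + 3 = 3, A[1][1] + B[1][1] = 6 + 2 = 8, A[1][2] + B[2][1] = 4 + 4 = 8) = 3 (attained at k = 0)
  C[1][2] = min over k of (A[1][0] + B[0][2] = 0 + 1 = 1, A[1][1] + B[1][2] = 6 + 1 = 7, A[1][2] + B[2][2] = 4 + 2 = 6) = 1 (attained at k = 0)
  C[2][0] = min over k of (A[2][0] + B[0][0] = -2 + 8 = 6, A[2][1] + B[1][0] = 6 + 6 = 12, A[2][2] + B[2][0] = 8 + -5 = 3) = 3 (attained at k = 2)
  C[2][1] = min over k of (A[2][0] + B[0][1] = -2 + 3 = 1, A[2][1] + B[1][1] = 6 + 2 = 8, A[2][2] + B[2][1] = 8 + 4 = 12) = 1 (attained at k = 0)
  C[2][2] = min over k of (A[2][0] + B[0][2] = -2 + 1 = -1, A[2][1] + B[1][2] = 6 + 1 = 7, A[2][2] + B[2][2] = 8 + 2 = 10) = -1 (attained at k = 0)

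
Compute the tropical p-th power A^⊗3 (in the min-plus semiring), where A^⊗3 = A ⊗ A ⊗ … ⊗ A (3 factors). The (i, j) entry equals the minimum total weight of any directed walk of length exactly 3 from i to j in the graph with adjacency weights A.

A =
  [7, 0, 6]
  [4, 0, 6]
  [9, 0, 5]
A^⊗3 =
  [4, 0, 6]
  [4, 0, 6]
  [4, 0, 6]

Each entry (A^⊗3)_ij equals the minimum over all length-3 walks i = v_0 → v_1 → … → v_3 = j of Σ_t A[v_t][v_{t+1}]. For example, for (i, j) = (0, 2) we minimise over 9 possible intermediate vertex sequences; the minimum is 6, attained along the walk 0 → 1 → 1 → 2.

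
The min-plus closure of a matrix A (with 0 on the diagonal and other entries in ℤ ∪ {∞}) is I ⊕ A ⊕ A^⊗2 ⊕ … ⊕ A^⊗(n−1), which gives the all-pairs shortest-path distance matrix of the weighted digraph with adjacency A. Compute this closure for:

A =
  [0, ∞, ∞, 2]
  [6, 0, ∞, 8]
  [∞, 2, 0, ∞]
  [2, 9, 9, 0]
Closure =
  [0, 11, 11, 2]
  [6, 0, 17, 8]
  [8, 2, 0, 10]
  [2, 9, 9, 0]

This is the Floyd-Warshall all-pairs shortest-path computation. For each intermediate vertex k = 0, 1, …, 3, update dist[i][j] ← min(dist[i][j], dist[i][k] + dist[k][j]). The final matrix gives, for each (i, j), the minimum total weight of any directed path from i to j (possibly empty when i = j).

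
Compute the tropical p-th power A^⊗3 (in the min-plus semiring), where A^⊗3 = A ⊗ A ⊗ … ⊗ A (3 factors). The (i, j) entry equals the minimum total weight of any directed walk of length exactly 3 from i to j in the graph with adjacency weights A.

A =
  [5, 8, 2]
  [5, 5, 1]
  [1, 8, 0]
A^⊗3 =
  [3, 10, 2]
  [2, 9, 1]
  [1, 8, 0]

Each entry (A^⊗3)_ij equals the minimum over all length-3 walks i = v_0 → v_1 → … → v_3 = j of Σ_t A[v_t][v_{t+1}]. For example, for (i, j) = (0, 2) we minimise over 9 possible intermediate vertex sequences; the minimum is 2, attained along the walk 0 → 2 → 2 → 2.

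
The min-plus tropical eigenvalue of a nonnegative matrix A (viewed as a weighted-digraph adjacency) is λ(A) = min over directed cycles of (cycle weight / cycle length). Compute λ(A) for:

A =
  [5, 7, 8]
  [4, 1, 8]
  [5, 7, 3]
λ(A) = 1

Enumerate directed cycles and compute their means (weight / length). Sample:
  cycle 0 → 0: weight = 5, length = 1, mean = 5/1 ≈ 5.000
  cycle 1 → 1: weight = 1, length = 1, mean = 1/1 ≈ 1.000
  cycle 2 → 2: weight = 3, length = 1, mean = 3/1 ≈ 3.000
  cycle 0 → 1 → 0: weight = 11, length = 2, mean = 11/2 ≈ 5.500
  cycle 0 → 2 → 0: weight = 13, length = 2, mean = 13/2 ≈ 6.500
  cycle 1 → 0 → 1: weight = 11, length = 2, mean = 11/2 ≈ 5.500
Minimum mean = 1.000, attained e.g. along the cycle 1 → 1 with weight 1 and length 1. So λ(A) = 1/1 = 1.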